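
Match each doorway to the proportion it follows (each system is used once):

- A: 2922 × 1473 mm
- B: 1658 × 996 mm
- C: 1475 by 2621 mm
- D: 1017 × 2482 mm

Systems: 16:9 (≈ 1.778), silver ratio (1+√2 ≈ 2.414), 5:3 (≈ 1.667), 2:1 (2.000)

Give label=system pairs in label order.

A=2:1, B=5:3, C=16:9, D=silver ratio

A = 2922/1473 ≈ 1.984 → 2:1 (2.000)
B = 1658/996 ≈ 1.665 → 5:3 (1.667)
C = 2621/1475 ≈ 1.777 → 16:9 (1.778)
D = 2482/1017 ≈ 2.441 → silver ratio (2.414)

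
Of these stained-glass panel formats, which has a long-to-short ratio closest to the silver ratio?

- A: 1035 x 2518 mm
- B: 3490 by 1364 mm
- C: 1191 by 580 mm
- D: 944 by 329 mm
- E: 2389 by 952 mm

A

Ratios (long/short): A ≈ 2.433; B ≈ 2.559; C ≈ 2.053; D ≈ 2.869; E ≈ 2.509.
silver ratio ≈ 2.414; option A is nearest (Δ 0.019).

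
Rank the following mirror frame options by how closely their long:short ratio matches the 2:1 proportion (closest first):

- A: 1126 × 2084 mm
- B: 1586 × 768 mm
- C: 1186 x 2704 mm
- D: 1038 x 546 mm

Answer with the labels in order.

A: 2084/1126 ≈ 1.851 → |1.851 − 2.000| = 0.149
B: 1586/768 ≈ 2.065 → |2.065 − 2.000| = 0.065
C: 2704/1186 ≈ 2.280 → |2.280 − 2.000| = 0.280
D: 1038/546 ≈ 1.901 → |1.901 − 2.000| = 0.099

B, D, A, C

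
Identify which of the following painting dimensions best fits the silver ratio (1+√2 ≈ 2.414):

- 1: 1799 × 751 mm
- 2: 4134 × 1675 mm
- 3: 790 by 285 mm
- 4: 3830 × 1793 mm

1

Ratios (long/short): 1 ≈ 2.395; 2 ≈ 2.468; 3 ≈ 2.772; 4 ≈ 2.136.
silver ratio ≈ 2.414; option 1 is nearest (Δ 0.019).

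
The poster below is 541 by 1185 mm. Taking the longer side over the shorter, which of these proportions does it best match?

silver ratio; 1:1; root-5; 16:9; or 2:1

Ratio = 1185 / 541 ≈ 2.190.
Distances: silver ratio 2.414 (Δ 0.224); 1:1 1.000 (Δ 1.190); root-5 2.236 (Δ 0.046); 16:9 1.778 (Δ 0.412); 2:1 2.000 (Δ 0.190).

root-5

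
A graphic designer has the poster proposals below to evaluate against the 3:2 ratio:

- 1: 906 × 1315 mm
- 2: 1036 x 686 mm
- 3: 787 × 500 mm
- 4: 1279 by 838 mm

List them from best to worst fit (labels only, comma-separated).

2, 4, 1, 3

1: 1315/906 ≈ 1.451 → |1.451 − 1.500| = 0.049
2: 1036/686 ≈ 1.510 → |1.510 − 1.500| = 0.010
3: 787/500 ≈ 1.574 → |1.574 − 1.500| = 0.074
4: 1279/838 ≈ 1.526 → |1.526 − 1.500| = 0.026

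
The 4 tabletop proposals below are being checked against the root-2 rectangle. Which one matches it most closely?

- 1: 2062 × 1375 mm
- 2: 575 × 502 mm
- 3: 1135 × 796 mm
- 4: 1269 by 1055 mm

3

Target root-2 ≈ 1.414.
1: 1.500 (Δ0.086)  2: 1.145 (Δ0.269)  3: 1.426 (Δ0.012)  4: 1.203 (Δ0.211)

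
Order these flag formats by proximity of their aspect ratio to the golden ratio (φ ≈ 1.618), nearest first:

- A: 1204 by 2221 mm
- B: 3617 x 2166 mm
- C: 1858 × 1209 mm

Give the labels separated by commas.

A: 2221/1204 ≈ 1.845 → |1.845 − 1.618| = 0.227
B: 3617/2166 ≈ 1.670 → |1.670 − 1.618| = 0.052
C: 1858/1209 ≈ 1.537 → |1.537 − 1.618| = 0.081

B, C, A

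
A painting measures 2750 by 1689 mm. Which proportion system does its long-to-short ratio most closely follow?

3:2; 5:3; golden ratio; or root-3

2750/1689 ≈ 1.628. Nearest candidates are golden ratio (1.618, off by 0.010) and 5:3 (1.667, off by 0.039).

golden ratio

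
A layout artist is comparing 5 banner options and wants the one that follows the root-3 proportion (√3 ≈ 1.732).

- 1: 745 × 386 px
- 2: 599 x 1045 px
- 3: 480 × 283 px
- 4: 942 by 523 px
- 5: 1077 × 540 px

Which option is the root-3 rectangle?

2

Target root-3 ≈ 1.732.
1: 1.930 (Δ0.198)  2: 1.745 (Δ0.013)  3: 1.696 (Δ0.036)  4: 1.801 (Δ0.069)  5: 1.994 (Δ0.262)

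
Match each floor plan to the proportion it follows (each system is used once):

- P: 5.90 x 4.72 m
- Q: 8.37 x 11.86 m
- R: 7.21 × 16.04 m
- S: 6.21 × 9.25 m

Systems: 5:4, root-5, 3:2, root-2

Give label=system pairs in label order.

P=5:4, Q=root-2, R=root-5, S=3:2

P = 5.90/4.72 ≈ 1.250 → 5:4 (1.250)
Q = 11.86/8.37 ≈ 1.417 → root-2 (1.414)
R = 16.04/7.21 ≈ 2.225 → root-5 (2.236)
S = 9.25/6.21 ≈ 1.490 → 3:2 (1.500)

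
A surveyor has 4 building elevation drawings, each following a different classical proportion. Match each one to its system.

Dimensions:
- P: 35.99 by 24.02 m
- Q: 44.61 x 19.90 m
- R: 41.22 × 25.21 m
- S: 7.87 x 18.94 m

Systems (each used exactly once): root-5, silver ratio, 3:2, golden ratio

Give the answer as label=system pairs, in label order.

P=3:2, Q=root-5, R=golden ratio, S=silver ratio

P = 35.99/24.02 ≈ 1.498 → 3:2 (1.500)
Q = 44.61/19.90 ≈ 2.242 → root-5 (2.236)
R = 41.22/25.21 ≈ 1.635 → golden ratio (1.618)
S = 18.94/7.87 ≈ 2.407 → silver ratio (2.414)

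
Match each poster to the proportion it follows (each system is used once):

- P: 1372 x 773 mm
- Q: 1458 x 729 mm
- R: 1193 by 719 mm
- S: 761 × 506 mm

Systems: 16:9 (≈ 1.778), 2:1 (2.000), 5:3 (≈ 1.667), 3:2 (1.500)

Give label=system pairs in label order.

Ratios: P ≈ 1.775; Q ≈ 2.000; R ≈ 1.659; S ≈ 1.504.
Targets: 16:9 ≈ 1.778; 2:1 ≈ 2.000; 5:3 ≈ 1.667; 3:2 ≈ 1.500.

P=16:9, Q=2:1, R=5:3, S=3:2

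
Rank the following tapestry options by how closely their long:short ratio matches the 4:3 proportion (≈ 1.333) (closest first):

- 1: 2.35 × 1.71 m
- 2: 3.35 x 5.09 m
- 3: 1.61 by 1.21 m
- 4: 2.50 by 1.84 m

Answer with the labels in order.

1: 2.35/1.71 ≈ 1.374 → |1.374 − 1.333| = 0.041
2: 5.09/3.35 ≈ 1.519 → |1.519 − 1.333| = 0.186
3: 1.61/1.21 ≈ 1.331 → |1.331 − 1.333| = 0.002
4: 2.50/1.84 ≈ 1.359 → |1.359 − 1.333| = 0.026

3, 4, 1, 2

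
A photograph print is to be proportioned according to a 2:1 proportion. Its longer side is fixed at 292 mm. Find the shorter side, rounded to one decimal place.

146.0 mm

2:1 = 2.00000.
Shorter side = 292 ÷ 2.00000 ≈ 146.000 → 146.0 mm.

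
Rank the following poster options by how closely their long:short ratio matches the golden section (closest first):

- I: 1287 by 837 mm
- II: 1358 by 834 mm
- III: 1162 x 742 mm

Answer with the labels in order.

Ratios: I = 1287 / 837 ≈ 1.538; II = 1358 / 834 ≈ 1.628; III = 1162 / 742 ≈ 1.566.
|Δ from 1.618|: I 0.080; II 0.010; III 0.052.

II, III, I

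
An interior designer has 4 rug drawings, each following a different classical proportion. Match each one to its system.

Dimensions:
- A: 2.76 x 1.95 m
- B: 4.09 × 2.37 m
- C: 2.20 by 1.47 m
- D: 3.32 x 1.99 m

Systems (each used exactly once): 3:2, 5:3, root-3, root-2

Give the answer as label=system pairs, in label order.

Ratios: A ≈ 1.415; B ≈ 1.726; C ≈ 1.497; D ≈ 1.668.
Targets: 3:2 ≈ 1.500; 5:3 ≈ 1.667; root-3 ≈ 1.732; root-2 ≈ 1.414.

A=root-2, B=root-3, C=3:2, D=5:3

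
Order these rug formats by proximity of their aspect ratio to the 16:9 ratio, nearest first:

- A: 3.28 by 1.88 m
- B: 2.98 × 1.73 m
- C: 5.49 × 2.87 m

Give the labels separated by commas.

Ratios: A = 3.28 / 1.88 ≈ 1.745; B = 2.98 / 1.73 ≈ 1.723; C = 5.49 / 2.87 ≈ 1.913.
|Δ from 1.778|: A 0.033; B 0.055; C 0.135.

A, B, C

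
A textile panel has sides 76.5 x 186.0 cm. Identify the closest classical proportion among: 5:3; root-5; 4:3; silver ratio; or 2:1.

silver ratio

186.0/76.5 ≈ 2.431. Nearest candidates are silver ratio (2.414, off by 0.017) and root-5 (2.236, off by 0.195).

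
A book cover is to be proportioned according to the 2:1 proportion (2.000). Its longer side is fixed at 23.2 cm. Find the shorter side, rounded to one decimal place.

11.6 cm

2:1 = 2.00000.
Shorter side = 23.2 ÷ 2.00000 ≈ 11.600 → 11.6 cm.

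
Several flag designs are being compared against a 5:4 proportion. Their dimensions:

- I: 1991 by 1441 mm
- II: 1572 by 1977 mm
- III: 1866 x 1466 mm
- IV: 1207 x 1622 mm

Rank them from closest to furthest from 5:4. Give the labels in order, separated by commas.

II, III, IV, I

I: 1991/1441 ≈ 1.382 → |1.382 − 1.250| = 0.132
II: 1977/1572 ≈ 1.258 → |1.258 − 1.250| = 0.008
III: 1866/1466 ≈ 1.273 → |1.273 − 1.250| = 0.023
IV: 1622/1207 ≈ 1.344 → |1.344 − 1.250| = 0.094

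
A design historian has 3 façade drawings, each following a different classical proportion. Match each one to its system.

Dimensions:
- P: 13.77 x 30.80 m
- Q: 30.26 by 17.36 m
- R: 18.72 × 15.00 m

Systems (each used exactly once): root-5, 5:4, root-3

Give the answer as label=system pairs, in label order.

P = 30.80/13.77 ≈ 2.237 → root-5 (2.236)
Q = 30.26/17.36 ≈ 1.743 → root-3 (1.732)
R = 18.72/15.00 ≈ 1.248 → 5:4 (1.250)

P=root-5, Q=root-3, R=5:4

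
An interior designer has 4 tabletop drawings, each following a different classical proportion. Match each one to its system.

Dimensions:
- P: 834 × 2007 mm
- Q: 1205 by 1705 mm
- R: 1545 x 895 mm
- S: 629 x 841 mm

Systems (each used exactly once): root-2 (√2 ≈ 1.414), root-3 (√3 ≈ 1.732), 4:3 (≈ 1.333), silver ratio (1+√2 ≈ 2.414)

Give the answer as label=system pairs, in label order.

P=silver ratio, Q=root-2, R=root-3, S=4:3

P = 2007/834 ≈ 2.406 → silver ratio (2.414)
Q = 1705/1205 ≈ 1.415 → root-2 (1.414)
R = 1545/895 ≈ 1.726 → root-3 (1.732)
S = 841/629 ≈ 1.337 → 4:3 (1.333)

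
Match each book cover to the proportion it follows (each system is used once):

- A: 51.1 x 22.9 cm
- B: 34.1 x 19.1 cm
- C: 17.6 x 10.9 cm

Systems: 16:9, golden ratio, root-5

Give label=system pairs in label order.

A=root-5, B=16:9, C=golden ratio

Ratios: A ≈ 2.231; B ≈ 1.785; C ≈ 1.615.
Targets: 16:9 ≈ 1.778; golden ratio ≈ 1.618; root-5 ≈ 2.236.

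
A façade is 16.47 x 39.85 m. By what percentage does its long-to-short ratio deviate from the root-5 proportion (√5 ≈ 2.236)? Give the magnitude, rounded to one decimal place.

Ratio = 39.85 / 16.47 ≈ 2.4196.
Ideal root-5 ≈ 2.2361. |2.4196 − 2.2361| / 2.2361 ≈ 8.21% → 8.2%.

8.2%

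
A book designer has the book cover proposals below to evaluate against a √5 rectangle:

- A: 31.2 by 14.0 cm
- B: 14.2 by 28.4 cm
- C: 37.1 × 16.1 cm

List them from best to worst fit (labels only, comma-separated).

Ratios: A = 31.2 / 14.0 ≈ 2.229; B = 28.4 / 14.2 ≈ 2.000; C = 37.1 / 16.1 ≈ 2.304.
|Δ from 2.236|: A 0.007; B 0.236; C 0.068.

A, C, B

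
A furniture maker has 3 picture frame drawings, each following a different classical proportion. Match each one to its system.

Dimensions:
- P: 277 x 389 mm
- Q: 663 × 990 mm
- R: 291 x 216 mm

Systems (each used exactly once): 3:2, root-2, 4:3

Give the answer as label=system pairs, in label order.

P=root-2, Q=3:2, R=4:3

P = 389/277 ≈ 1.404 → root-2 (1.414)
Q = 990/663 ≈ 1.493 → 3:2 (1.500)
R = 291/216 ≈ 1.347 → 4:3 (1.333)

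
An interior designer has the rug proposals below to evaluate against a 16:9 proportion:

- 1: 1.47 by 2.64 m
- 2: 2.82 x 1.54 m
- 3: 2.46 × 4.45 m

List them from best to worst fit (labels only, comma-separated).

1, 3, 2

Ratios: 1 = 2.64 / 1.47 ≈ 1.796; 2 = 2.82 / 1.54 ≈ 1.831; 3 = 4.45 / 2.46 ≈ 1.809.
|Δ from 1.778|: 1 0.018; 2 0.053; 3 0.031.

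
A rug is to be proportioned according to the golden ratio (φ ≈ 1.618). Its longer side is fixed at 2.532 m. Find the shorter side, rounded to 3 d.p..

golden ratio ≈ 1.61803.
Shorter side = 2.532 ÷ 1.61803 ≈ 1.56487 → 1.565 m.

1.565 m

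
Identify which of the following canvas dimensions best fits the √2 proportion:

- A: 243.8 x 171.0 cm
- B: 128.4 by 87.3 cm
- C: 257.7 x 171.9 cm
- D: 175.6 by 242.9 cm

Target root-2 ≈ 1.414.
A: 1.426 (Δ0.012)  B: 1.471 (Δ0.057)  C: 1.499 (Δ0.085)  D: 1.383 (Δ0.031)

A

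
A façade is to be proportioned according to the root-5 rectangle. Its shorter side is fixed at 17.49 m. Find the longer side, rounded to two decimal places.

39.11 m

root-5 ≈ 2.23607.
Longer side = 17.49 × 2.23607 ≈ 39.1089 → 39.11 m.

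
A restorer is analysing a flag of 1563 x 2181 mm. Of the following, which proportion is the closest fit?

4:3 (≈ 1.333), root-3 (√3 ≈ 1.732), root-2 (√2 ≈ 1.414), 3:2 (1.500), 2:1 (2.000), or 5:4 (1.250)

Ratio = 2181 / 1563 ≈ 1.395.
Distances: 4:3 1.333 (Δ 0.062); root-3 1.732 (Δ 0.337); root-2 1.414 (Δ 0.019); 3:2 1.500 (Δ 0.105); 2:1 2.000 (Δ 0.605); 5:4 1.250 (Δ 0.145).

root-2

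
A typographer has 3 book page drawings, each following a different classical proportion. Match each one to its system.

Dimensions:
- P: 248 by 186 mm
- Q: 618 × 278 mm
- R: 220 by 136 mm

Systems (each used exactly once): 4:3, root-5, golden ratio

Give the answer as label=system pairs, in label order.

P=4:3, Q=root-5, R=golden ratio

Ratios: P ≈ 1.333; Q ≈ 2.223; R ≈ 1.618.
Targets: 4:3 ≈ 1.333; root-5 ≈ 2.236; golden ratio ≈ 1.618.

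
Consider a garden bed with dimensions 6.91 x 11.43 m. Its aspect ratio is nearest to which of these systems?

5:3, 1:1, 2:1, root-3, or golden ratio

Ratio = 11.43 / 6.91 ≈ 1.654.
Distances: 5:3 1.667 (Δ 0.013); 1:1 1.000 (Δ 0.654); 2:1 2.000 (Δ 0.346); root-3 1.732 (Δ 0.078); golden ratio 1.618 (Δ 0.036).

5:3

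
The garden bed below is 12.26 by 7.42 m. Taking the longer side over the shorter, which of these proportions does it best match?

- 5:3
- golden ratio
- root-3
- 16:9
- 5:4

12.26/7.42 ≈ 1.652. Nearest candidates are 5:3 (1.667, off by 0.015) and golden ratio (1.618, off by 0.034).

5:3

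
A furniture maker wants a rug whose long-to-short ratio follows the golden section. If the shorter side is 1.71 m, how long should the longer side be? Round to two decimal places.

golden ratio ≈ 1.61803.
Longer side = 1.71 × 1.61803 ≈ 2.7668 → 2.77 m.

2.77 m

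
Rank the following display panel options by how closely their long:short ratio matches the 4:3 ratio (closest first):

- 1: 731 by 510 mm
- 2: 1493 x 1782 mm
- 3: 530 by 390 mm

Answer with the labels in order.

Ratios: 1 = 731 / 510 ≈ 1.433; 2 = 1782 / 1493 ≈ 1.194; 3 = 530 / 390 ≈ 1.359.
|Δ from 1.333|: 1 0.100; 2 0.139; 3 0.026.

3, 1, 2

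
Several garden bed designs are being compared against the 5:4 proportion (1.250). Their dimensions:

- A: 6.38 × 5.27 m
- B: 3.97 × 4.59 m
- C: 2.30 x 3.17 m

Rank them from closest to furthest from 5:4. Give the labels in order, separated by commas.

A, B, C

A: 6.38/5.27 ≈ 1.211 → |1.211 − 1.250| = 0.039
B: 4.59/3.97 ≈ 1.156 → |1.156 − 1.250| = 0.094
C: 3.17/2.30 ≈ 1.378 → |1.378 − 1.250| = 0.128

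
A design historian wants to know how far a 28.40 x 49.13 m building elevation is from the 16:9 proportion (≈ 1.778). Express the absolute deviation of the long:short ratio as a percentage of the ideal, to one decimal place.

Ratio = 49.13 / 28.40 ≈ 1.7299.
Ideal 16:9 ≈ 1.7778. |1.7299 − 1.7778| / 1.7778 ≈ 2.69% → 2.7%.

2.7%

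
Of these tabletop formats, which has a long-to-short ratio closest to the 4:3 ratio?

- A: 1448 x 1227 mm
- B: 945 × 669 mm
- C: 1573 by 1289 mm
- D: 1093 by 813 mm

D

Ratios (long/short): A ≈ 1.180; B ≈ 1.413; C ≈ 1.220; D ≈ 1.344.
4:3 ≈ 1.333; option D is nearest (Δ 0.011).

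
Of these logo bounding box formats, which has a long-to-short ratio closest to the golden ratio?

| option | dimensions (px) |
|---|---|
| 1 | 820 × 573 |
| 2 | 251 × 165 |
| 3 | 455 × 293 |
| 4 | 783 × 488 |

Target golden ratio ≈ 1.618.
1: 1.431 (Δ0.187)  2: 1.521 (Δ0.097)  3: 1.553 (Δ0.065)  4: 1.605 (Δ0.013)

4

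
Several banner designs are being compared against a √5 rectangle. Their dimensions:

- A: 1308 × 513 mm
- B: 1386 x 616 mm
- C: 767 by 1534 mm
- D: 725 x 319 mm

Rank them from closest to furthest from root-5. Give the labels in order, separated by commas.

Ratios: A = 1308 / 513 ≈ 2.550; B = 1386 / 616 ≈ 2.250; C = 1534 / 767 ≈ 2.000; D = 725 / 319 ≈ 2.273.
|Δ from 2.236|: A 0.314; B 0.014; C 0.236; D 0.037.

B, D, C, A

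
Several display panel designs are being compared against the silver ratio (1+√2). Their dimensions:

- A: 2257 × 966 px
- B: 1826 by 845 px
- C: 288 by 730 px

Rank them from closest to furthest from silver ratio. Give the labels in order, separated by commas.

A, C, B

Ratios: A = 2257 / 966 ≈ 2.336; B = 1826 / 845 ≈ 2.161; C = 730 / 288 ≈ 2.535.
|Δ from 2.414|: A 0.078; B 0.253; C 0.121.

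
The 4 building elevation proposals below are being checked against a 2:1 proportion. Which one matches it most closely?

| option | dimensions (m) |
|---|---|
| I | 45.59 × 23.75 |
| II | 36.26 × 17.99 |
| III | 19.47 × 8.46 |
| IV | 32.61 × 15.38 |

Ratios (long/short): I ≈ 1.920; II ≈ 2.016; III ≈ 2.301; IV ≈ 2.120.
2:1 ≈ 2.000; option II is nearest (Δ 0.016).

II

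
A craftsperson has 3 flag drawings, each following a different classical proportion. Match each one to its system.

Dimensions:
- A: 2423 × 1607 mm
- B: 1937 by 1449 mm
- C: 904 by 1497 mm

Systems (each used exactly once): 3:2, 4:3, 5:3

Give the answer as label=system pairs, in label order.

A=3:2, B=4:3, C=5:3

A = 2423/1607 ≈ 1.508 → 3:2 (1.500)
B = 1937/1449 ≈ 1.337 → 4:3 (1.333)
C = 1497/904 ≈ 1.656 → 5:3 (1.667)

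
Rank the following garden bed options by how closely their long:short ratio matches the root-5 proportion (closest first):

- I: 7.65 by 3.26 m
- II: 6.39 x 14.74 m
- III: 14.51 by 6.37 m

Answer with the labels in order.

Ratios: I = 7.65 / 3.26 ≈ 2.347; II = 14.74 / 6.39 ≈ 2.307; III = 14.51 / 6.37 ≈ 2.278.
|Δ from 2.236|: I 0.111; II 0.071; III 0.042.

III, II, I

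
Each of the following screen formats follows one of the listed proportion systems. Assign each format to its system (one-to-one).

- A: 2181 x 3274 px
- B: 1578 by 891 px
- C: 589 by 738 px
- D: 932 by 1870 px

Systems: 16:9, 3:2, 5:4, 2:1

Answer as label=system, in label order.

A=3:2, B=16:9, C=5:4, D=2:1

A = 3274/2181 ≈ 1.501 → 3:2 (1.500)
B = 1578/891 ≈ 1.771 → 16:9 (1.778)
C = 738/589 ≈ 1.253 → 5:4 (1.250)
D = 1870/932 ≈ 2.006 → 2:1 (2.000)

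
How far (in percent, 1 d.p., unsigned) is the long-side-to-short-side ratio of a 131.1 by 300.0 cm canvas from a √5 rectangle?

2.3%

Ratio = 300.0 / 131.1 ≈ 2.2883.
Ideal root-5 ≈ 2.2361. |2.2883 − 2.2361| / 2.2361 ≈ 2.33% → 2.3%.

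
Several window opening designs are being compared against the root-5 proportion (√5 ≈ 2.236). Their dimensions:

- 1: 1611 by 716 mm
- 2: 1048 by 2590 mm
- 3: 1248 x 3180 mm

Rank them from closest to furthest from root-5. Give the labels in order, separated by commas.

1, 2, 3

Ratios: 1 = 1611 / 716 ≈ 2.250; 2 = 2590 / 1048 ≈ 2.471; 3 = 3180 / 1248 ≈ 2.548.
|Δ from 2.236|: 1 0.014; 2 0.235; 3 0.312.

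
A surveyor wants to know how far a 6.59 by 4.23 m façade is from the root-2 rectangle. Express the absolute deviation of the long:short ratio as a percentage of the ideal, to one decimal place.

Ratio = 6.59 / 4.23 ≈ 1.5579.
Ideal root-2 ≈ 1.4142. |1.5579 − 1.4142| / 1.4142 ≈ 10.16% → 10.2%.

10.2%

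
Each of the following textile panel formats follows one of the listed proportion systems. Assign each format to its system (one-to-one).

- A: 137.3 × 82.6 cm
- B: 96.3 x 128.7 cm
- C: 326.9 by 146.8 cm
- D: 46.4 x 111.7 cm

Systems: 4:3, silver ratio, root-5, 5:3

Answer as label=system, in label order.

A=5:3, B=4:3, C=root-5, D=silver ratio

A = 137.3/82.6 ≈ 1.662 → 5:3 (1.667)
B = 128.7/96.3 ≈ 1.336 → 4:3 (1.333)
C = 326.9/146.8 ≈ 2.227 → root-5 (2.236)
D = 111.7/46.4 ≈ 2.407 → silver ratio (2.414)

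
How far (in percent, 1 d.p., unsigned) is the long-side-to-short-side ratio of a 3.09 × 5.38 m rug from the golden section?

Ratio = 5.38 / 3.09 ≈ 1.7411.
Ideal golden ratio ≈ 1.6180. |1.7411 − 1.6180| / 1.6180 ≈ 7.61% → 7.6%.

7.6%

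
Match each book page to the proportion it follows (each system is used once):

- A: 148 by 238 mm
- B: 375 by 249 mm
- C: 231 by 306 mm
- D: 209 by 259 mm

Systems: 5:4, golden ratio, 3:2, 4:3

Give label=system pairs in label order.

Ratios: A ≈ 1.608; B ≈ 1.506; C ≈ 1.325; D ≈ 1.239.
Targets: 5:4 ≈ 1.250; golden ratio ≈ 1.618; 3:2 ≈ 1.500; 4:3 ≈ 1.333.

A=golden ratio, B=3:2, C=4:3, D=5:4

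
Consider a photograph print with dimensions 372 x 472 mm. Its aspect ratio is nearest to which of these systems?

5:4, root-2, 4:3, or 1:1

Ratio = 472 / 372 ≈ 1.269.
Distances: 5:4 1.250 (Δ 0.019); root-2 1.414 (Δ 0.145); 4:3 1.333 (Δ 0.064); 1:1 1.000 (Δ 0.269).

5:4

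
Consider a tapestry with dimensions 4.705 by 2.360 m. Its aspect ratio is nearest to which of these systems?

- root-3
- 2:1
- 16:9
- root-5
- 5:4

4.705/2.360 ≈ 1.994. Nearest candidates are 2:1 (2.000, off by 0.006) and 16:9 (1.778, off by 0.216).

2:1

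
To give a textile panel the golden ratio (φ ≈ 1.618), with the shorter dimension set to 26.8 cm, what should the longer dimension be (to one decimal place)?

golden ratio ≈ 1.61803.
Longer side = 26.8 × 1.61803 ≈ 43.363 → 43.4 cm.

43.4 cm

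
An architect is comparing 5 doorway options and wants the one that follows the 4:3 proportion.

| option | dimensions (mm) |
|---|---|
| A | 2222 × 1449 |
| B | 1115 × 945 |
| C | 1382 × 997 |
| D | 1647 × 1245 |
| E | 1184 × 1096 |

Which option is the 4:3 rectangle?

D

Ratios (long/short): A ≈ 1.533; B ≈ 1.180; C ≈ 1.386; D ≈ 1.323; E ≈ 1.080.
4:3 ≈ 1.333; option D is nearest (Δ 0.010).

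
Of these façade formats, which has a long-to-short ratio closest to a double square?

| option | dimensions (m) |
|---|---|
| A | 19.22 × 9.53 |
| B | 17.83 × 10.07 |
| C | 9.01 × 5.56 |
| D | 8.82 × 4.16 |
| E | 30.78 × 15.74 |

Ratios (long/short): A ≈ 2.017; B ≈ 1.771; C ≈ 1.621; D ≈ 2.120; E ≈ 1.956.
2:1 ≈ 2.000; option A is nearest (Δ 0.017).

A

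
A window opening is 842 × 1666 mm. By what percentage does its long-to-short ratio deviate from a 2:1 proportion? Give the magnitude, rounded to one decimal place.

1.1%

Ratio = 1666 / 842 ≈ 1.9786.
Ideal 2:1 = 2.0000. |1.9786 − 2.0000| / 2.0000 ≈ 1.07% → 1.1%.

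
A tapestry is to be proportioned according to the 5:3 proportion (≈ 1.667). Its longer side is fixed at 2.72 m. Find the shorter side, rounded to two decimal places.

1.63 m

5:3 ≈ 1.66667.
Shorter side = 2.72 ÷ 1.66667 ≈ 1.6320 → 1.63 m.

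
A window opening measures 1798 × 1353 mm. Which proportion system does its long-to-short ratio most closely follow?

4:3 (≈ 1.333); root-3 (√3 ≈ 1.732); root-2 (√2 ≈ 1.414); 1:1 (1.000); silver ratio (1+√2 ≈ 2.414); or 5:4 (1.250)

4:3

1798/1353 ≈ 1.329. Nearest candidates are 4:3 (1.333, off by 0.004) and 5:4 (1.250, off by 0.079).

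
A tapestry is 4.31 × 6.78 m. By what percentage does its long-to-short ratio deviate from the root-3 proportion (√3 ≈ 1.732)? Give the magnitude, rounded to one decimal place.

Ratio = 6.78 / 4.31 ≈ 1.5731.
Ideal root-3 ≈ 1.7321. |1.5731 − 1.7321| / 1.7321 ≈ 9.18% → 9.2%.

9.2%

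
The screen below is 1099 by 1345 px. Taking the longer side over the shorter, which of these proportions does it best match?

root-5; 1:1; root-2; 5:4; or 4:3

1345/1099 ≈ 1.224. Nearest candidates are 5:4 (1.250, off by 0.026) and 4:3 (1.333, off by 0.109).

5:4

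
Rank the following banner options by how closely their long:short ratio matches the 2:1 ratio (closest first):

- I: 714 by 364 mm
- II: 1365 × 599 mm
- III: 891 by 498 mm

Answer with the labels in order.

I, III, II

I: 714/364 ≈ 1.962 → |1.962 − 2.000| = 0.038
II: 1365/599 ≈ 2.279 → |2.279 − 2.000| = 0.279
III: 891/498 ≈ 1.789 → |1.789 − 2.000| = 0.211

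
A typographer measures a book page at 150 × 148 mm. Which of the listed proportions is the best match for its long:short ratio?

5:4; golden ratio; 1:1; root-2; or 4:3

1:1

Ratio = 150 / 148 ≈ 1.014.
Distances: 5:4 1.250 (Δ 0.236); golden ratio 1.618 (Δ 0.604); 1:1 1.000 (Δ 0.014); root-2 1.414 (Δ 0.400); 4:3 1.333 (Δ 0.319).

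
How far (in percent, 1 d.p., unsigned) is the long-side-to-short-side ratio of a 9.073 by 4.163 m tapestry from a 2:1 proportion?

9.0%

Ratio = 9.073 / 4.163 ≈ 2.1794.
Ideal 2:1 = 2.0000. |2.1794 − 2.0000| / 2.0000 ≈ 8.97% → 9.0%.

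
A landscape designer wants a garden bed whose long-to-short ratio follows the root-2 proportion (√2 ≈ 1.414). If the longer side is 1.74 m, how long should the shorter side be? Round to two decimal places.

root-2 ≈ 1.41421.
Shorter side = 1.74 ÷ 1.41421 ≈ 1.2304 → 1.23 m.

1.23 m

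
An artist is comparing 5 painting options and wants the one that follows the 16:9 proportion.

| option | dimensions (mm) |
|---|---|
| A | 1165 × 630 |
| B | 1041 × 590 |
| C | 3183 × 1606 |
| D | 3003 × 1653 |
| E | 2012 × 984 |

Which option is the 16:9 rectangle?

Target 16:9 ≈ 1.778.
A: 1.849 (Δ0.071)  B: 1.764 (Δ0.014)  C: 1.982 (Δ0.204)  D: 1.817 (Δ0.039)  E: 2.045 (Δ0.267)

B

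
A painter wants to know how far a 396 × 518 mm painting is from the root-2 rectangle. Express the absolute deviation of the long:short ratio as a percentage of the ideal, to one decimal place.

7.5%

Ratio = 518 / 396 ≈ 1.3081.
Ideal root-2 ≈ 1.4142. |1.3081 − 1.4142| / 1.4142 ≈ 7.50% → 7.5%.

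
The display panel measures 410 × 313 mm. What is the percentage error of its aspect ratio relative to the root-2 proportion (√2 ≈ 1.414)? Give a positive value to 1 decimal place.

Ratio = 410 / 313 ≈ 1.3099.
Ideal root-2 ≈ 1.4142. |1.3099 − 1.4142| / 1.4142 ≈ 7.38% → 7.4%.

7.4%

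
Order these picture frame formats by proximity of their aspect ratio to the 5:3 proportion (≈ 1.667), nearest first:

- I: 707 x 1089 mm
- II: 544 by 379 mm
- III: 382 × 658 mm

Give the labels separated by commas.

III, I, II

I: 1089/707 ≈ 1.540 → |1.540 − 1.667| = 0.127
II: 544/379 ≈ 1.435 → |1.435 − 1.667| = 0.232
III: 658/382 ≈ 1.723 → |1.723 − 1.667| = 0.056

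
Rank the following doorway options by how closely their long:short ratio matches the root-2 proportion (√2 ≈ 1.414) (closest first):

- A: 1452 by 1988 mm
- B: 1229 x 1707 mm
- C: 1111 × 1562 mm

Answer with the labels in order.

A: 1988/1452 ≈ 1.369 → |1.369 − 1.414| = 0.045
B: 1707/1229 ≈ 1.389 → |1.389 − 1.414| = 0.025
C: 1562/1111 ≈ 1.406 → |1.406 − 1.414| = 0.008

C, B, A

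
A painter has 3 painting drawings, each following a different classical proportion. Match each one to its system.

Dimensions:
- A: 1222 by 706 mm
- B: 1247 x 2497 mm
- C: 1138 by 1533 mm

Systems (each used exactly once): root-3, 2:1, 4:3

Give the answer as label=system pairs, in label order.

Ratios: A ≈ 1.731; B ≈ 2.002; C ≈ 1.347.
Targets: root-3 ≈ 1.732; 2:1 ≈ 2.000; 4:3 ≈ 1.333.

A=root-3, B=2:1, C=4:3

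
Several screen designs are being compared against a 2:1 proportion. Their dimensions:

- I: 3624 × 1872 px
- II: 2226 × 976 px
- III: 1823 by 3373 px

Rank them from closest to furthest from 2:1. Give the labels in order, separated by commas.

Ratios: I = 3624 / 1872 ≈ 1.936; II = 2226 / 976 ≈ 2.281; III = 3373 / 1823 ≈ 1.850.
|Δ from 2.000|: I 0.064; II 0.281; III 0.150.

I, III, II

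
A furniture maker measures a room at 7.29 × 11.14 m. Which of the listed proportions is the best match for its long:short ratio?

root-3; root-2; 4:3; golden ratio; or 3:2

11.14/7.29 ≈ 1.528. Nearest candidates are 3:2 (1.500, off by 0.028) and golden ratio (1.618, off by 0.090).

3:2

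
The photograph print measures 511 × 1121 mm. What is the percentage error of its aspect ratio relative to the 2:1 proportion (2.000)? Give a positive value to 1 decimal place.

Ratio = 1121 / 511 ≈ 2.1937.
Ideal 2:1 = 2.0000. |2.1937 − 2.0000| / 2.0000 ≈ 9.69% → 9.7%.

9.7%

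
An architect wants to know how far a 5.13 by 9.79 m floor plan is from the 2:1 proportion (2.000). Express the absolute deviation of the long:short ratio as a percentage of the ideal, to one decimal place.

4.6%

Ratio = 9.79 / 5.13 ≈ 1.9084.
Ideal 2:1 = 2.0000. |1.9084 − 2.0000| / 2.0000 ≈ 4.58% → 4.6%.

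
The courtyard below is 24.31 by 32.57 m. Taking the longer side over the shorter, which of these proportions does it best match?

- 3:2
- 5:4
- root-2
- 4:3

4:3

32.57/24.31 ≈ 1.340. Nearest candidates are 4:3 (1.333, off by 0.007) and root-2 (1.414, off by 0.074).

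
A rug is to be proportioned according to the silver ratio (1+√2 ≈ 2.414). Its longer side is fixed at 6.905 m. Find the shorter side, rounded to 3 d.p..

silver ratio ≈ 2.41421.
Shorter side = 6.905 ÷ 2.41421 ≈ 2.86015 → 2.860 m.

2.860 m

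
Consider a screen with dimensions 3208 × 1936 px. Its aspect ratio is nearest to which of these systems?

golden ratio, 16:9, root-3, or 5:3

5:3

Ratio = 3208 / 1936 ≈ 1.657.
Distances: golden ratio 1.618 (Δ 0.039); 16:9 1.778 (Δ 0.121); root-3 1.732 (Δ 0.075); 5:3 1.667 (Δ 0.010).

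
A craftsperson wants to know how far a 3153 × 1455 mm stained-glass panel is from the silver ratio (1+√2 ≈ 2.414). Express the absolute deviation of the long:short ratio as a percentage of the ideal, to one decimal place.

Ratio = 3153 / 1455 ≈ 2.1670.
Ideal silver ratio ≈ 2.4142. |2.1670 − 2.4142| / 2.4142 ≈ 10.24% → 10.2%.

10.2%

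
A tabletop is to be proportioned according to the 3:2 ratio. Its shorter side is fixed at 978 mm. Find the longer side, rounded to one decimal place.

1467.0 mm

3:2 = 1.50000.
Longer side = 978 × 1.50000 ≈ 1467.000 → 1467.0 mm.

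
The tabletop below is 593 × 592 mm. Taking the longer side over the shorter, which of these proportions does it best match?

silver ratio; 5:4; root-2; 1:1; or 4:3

593/592 ≈ 1.002. Nearest candidates are 1:1 (1.000, off by 0.002) and 5:4 (1.250, off by 0.248).

1:1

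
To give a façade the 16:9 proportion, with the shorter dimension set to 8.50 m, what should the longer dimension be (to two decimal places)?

15.11 m

16:9 ≈ 1.77778.
Longer side = 8.50 × 1.77778 ≈ 15.1111 → 15.11 m.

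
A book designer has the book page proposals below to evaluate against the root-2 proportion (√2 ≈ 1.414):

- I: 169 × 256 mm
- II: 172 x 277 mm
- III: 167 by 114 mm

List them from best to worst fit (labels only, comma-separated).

III, I, II

Ratios: I = 256 / 169 ≈ 1.515; II = 277 / 172 ≈ 1.610; III = 167 / 114 ≈ 1.465.
|Δ from 1.414|: I 0.101; II 0.196; III 0.051.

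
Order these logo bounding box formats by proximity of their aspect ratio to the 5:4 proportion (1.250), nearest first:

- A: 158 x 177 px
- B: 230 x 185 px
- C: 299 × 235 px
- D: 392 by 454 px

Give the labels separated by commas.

A: 177/158 ≈ 1.120 → |1.120 − 1.250| = 0.130
B: 230/185 ≈ 1.243 → |1.243 − 1.250| = 0.007
C: 299/235 ≈ 1.272 → |1.272 − 1.250| = 0.022
D: 454/392 ≈ 1.158 → |1.158 − 1.250| = 0.092

B, C, D, A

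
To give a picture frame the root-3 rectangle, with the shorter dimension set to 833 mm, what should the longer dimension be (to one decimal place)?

root-3 ≈ 1.73205.
Longer side = 833 × 1.73205 ≈ 1442.798 → 1442.8 mm.

1442.8 mm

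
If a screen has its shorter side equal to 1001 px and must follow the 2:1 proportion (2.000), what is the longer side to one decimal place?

2:1 = 2.00000.
Longer side = 1001 × 2.00000 ≈ 2002.000 → 2002.0 px.

2002.0 px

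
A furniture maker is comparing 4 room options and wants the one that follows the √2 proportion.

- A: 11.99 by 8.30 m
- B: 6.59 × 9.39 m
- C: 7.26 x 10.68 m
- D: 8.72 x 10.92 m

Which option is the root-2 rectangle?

B

Ratios (long/short): A ≈ 1.445; B ≈ 1.425; C ≈ 1.471; D ≈ 1.252.
root-2 ≈ 1.414; option B is nearest (Δ 0.011).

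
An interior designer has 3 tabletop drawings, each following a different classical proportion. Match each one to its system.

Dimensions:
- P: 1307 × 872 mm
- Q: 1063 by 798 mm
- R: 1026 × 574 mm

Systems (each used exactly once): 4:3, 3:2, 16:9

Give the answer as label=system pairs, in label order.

Ratios: P ≈ 1.499; Q ≈ 1.332; R ≈ 1.787.
Targets: 4:3 ≈ 1.333; 3:2 ≈ 1.500; 16:9 ≈ 1.778.

P=3:2, Q=4:3, R=16:9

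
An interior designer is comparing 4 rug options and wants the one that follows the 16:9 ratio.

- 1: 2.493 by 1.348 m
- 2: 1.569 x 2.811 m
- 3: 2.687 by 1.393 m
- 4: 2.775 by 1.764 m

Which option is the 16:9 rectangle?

2

Target 16:9 ≈ 1.778.
1: 1.849 (Δ0.071)  2: 1.792 (Δ0.014)  3: 1.929 (Δ0.151)  4: 1.573 (Δ0.205)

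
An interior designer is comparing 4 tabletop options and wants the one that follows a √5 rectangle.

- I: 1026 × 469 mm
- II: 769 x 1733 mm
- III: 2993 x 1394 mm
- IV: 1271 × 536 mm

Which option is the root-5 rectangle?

II

Ratios (long/short): I ≈ 2.188; II ≈ 2.254; III ≈ 2.147; IV ≈ 2.371.
root-5 ≈ 2.236; option II is nearest (Δ 0.018).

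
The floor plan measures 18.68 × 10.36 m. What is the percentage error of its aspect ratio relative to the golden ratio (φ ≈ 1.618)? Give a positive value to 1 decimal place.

Ratio = 18.68 / 10.36 ≈ 1.8031.
Ideal golden ratio ≈ 1.6180. |1.8031 − 1.6180| / 1.6180 ≈ 11.44% → 11.4%.

11.4%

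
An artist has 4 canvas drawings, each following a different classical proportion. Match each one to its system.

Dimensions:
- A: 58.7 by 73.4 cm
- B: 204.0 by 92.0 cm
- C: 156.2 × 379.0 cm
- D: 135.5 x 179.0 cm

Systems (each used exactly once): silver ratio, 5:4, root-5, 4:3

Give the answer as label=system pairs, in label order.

A=5:4, B=root-5, C=silver ratio, D=4:3

A = 73.4/58.7 ≈ 1.250 → 5:4 (1.250)
B = 204.0/92.0 ≈ 2.217 → root-5 (2.236)
C = 379.0/156.2 ≈ 2.426 → silver ratio (2.414)
D = 179.0/135.5 ≈ 1.321 → 4:3 (1.333)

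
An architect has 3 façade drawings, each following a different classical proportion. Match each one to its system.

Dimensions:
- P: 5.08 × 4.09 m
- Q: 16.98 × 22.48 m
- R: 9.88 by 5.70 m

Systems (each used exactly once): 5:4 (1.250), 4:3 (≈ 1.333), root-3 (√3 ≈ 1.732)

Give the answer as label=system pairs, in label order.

P = 5.08/4.09 ≈ 1.242 → 5:4 (1.250)
Q = 22.48/16.98 ≈ 1.324 → 4:3 (1.333)
R = 9.88/5.70 ≈ 1.733 → root-3 (1.732)

P=5:4, Q=4:3, R=root-3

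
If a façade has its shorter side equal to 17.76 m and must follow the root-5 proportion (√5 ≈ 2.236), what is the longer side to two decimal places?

root-5 ≈ 2.23607.
Longer side = 17.76 × 2.23607 ≈ 39.7126 → 39.71 m.

39.71 m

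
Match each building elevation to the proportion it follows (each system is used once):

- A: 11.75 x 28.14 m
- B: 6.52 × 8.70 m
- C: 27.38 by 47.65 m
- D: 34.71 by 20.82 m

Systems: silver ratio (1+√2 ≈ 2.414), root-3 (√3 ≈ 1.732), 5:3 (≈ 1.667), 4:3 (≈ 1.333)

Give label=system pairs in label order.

A=silver ratio, B=4:3, C=root-3, D=5:3

A = 28.14/11.75 ≈ 2.395 → silver ratio (2.414)
B = 8.70/6.52 ≈ 1.334 → 4:3 (1.333)
C = 47.65/27.38 ≈ 1.740 → root-3 (1.732)
D = 34.71/20.82 ≈ 1.667 → 5:3 (1.667)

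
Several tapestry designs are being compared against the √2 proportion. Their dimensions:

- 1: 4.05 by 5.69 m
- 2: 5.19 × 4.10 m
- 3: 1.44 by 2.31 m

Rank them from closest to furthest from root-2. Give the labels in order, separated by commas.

Ratios: 1 = 5.69 / 4.05 ≈ 1.405; 2 = 5.19 / 4.10 ≈ 1.266; 3 = 2.31 / 1.44 ≈ 1.604.
|Δ from 1.414|: 1 0.009; 2 0.148; 3 0.190.

1, 2, 3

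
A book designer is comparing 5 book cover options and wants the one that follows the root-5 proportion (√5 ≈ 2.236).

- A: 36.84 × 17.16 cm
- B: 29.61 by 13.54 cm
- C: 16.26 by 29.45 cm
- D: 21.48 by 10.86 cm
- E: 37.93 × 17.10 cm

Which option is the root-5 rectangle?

E

Ratios (long/short): A ≈ 2.147; B ≈ 2.187; C ≈ 1.811; D ≈ 1.978; E ≈ 2.218.
root-5 ≈ 2.236; option E is nearest (Δ 0.018).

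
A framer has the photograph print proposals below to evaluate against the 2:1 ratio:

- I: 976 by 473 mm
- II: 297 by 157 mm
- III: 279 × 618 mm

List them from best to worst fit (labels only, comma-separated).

I, II, III

Ratios: I = 976 / 473 ≈ 2.063; II = 297 / 157 ≈ 1.892; III = 618 / 279 ≈ 2.215.
|Δ from 2.000|: I 0.063; II 0.108; III 0.215.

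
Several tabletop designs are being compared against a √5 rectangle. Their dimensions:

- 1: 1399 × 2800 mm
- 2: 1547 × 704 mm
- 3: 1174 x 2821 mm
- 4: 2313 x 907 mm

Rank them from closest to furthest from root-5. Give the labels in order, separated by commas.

1: 2800/1399 ≈ 2.001 → |2.001 − 2.236| = 0.235
2: 1547/704 ≈ 2.197 → |2.197 − 2.236| = 0.039
3: 2821/1174 ≈ 2.403 → |2.403 − 2.236| = 0.167
4: 2313/907 ≈ 2.550 → |2.550 − 2.236| = 0.314

2, 3, 1, 4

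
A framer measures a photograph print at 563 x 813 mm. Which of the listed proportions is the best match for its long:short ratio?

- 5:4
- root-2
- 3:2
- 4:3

root-2

813/563 ≈ 1.444. Nearest candidates are root-2 (1.414, off by 0.030) and 3:2 (1.500, off by 0.056).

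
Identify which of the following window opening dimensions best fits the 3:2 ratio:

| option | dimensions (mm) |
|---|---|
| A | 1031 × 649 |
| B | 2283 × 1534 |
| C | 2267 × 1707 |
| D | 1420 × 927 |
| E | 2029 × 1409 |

Ratios (long/short): A ≈ 1.589; B ≈ 1.488; C ≈ 1.328; D ≈ 1.532; E ≈ 1.440.
3:2 ≈ 1.500; option B is nearest (Δ 0.012).

B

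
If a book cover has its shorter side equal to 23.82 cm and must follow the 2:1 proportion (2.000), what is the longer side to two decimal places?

47.64 cm

2:1 = 2.00000.
Longer side = 23.82 × 2.00000 ≈ 47.6400 → 47.64 cm.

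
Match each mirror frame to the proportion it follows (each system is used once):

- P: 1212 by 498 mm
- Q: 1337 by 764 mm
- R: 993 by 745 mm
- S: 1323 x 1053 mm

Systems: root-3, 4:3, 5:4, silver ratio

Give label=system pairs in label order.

P = 1212/498 ≈ 2.434 → silver ratio (2.414)
Q = 1337/764 ≈ 1.750 → root-3 (1.732)
R = 993/745 ≈ 1.333 → 4:3 (1.333)
S = 1323/1053 ≈ 1.256 → 5:4 (1.250)

P=silver ratio, Q=root-3, R=4:3, S=5:4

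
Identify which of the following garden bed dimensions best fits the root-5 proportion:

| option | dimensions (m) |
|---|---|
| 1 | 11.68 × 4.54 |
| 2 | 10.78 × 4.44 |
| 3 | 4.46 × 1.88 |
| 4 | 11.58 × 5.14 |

Ratios (long/short): 1 ≈ 2.573; 2 ≈ 2.428; 3 ≈ 2.372; 4 ≈ 2.253.
root-5 ≈ 2.236; option 4 is nearest (Δ 0.017).

4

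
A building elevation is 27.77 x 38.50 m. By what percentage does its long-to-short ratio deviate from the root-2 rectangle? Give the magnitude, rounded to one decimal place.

2.0%

Ratio = 38.50 / 27.77 ≈ 1.3864.
Ideal root-2 ≈ 1.4142. |1.3864 − 1.4142| / 1.4142 ≈ 1.97% → 2.0%.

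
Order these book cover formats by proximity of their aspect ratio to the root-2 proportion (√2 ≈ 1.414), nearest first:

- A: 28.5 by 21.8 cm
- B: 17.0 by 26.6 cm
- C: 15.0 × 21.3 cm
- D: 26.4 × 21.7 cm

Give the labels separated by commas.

Ratios: A = 28.5 / 21.8 ≈ 1.307; B = 26.6 / 17.0 ≈ 1.565; C = 21.3 / 15.0 ≈ 1.420; D = 26.4 / 21.7 ≈ 1.217.
|Δ from 1.414|: A 0.107; B 0.151; C 0.006; D 0.197.

C, A, B, D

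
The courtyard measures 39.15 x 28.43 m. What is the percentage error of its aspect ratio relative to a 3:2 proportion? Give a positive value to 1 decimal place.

8.2%

Ratio = 39.15 / 28.43 ≈ 1.3771.
Ideal 3:2 = 1.5000. |1.3771 − 1.5000| / 1.5000 ≈ 8.19% → 8.2%.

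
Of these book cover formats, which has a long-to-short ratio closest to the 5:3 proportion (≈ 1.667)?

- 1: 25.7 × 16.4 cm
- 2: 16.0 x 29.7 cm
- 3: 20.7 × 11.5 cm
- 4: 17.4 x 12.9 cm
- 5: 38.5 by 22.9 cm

5

Ratios (long/short): 1 ≈ 1.567; 2 ≈ 1.856; 3 ≈ 1.800; 4 ≈ 1.349; 5 ≈ 1.681.
5:3 ≈ 1.667; option 5 is nearest (Δ 0.014).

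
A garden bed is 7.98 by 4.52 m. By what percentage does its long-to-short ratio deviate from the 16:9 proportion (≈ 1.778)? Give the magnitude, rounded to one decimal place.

Ratio = 7.98 / 4.52 ≈ 1.7655.
Ideal 16:9 ≈ 1.7778. |1.7655 − 1.7778| / 1.7778 ≈ 0.69% → 0.7%.

0.7%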